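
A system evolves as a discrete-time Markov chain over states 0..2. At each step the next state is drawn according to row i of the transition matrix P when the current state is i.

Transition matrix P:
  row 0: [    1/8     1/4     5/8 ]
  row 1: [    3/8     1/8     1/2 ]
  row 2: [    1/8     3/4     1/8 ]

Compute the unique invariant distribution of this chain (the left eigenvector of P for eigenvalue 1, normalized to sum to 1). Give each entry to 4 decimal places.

Balance equations π_j = Σ_i π_i·P[i][j]:
  π_0 = 1/8·π_0 + 3/8·π_1 + 1/8·π_2
  π_1 = 1/4·π_0 + 1/8·π_1 + 3/4·π_2
  normalize: π_0 + π_1 + π_2 = 1
Solving the linear system gives exactly π = [25/112, 11/28, 43/112].

π = [0.2232, 0.3929, 0.3839]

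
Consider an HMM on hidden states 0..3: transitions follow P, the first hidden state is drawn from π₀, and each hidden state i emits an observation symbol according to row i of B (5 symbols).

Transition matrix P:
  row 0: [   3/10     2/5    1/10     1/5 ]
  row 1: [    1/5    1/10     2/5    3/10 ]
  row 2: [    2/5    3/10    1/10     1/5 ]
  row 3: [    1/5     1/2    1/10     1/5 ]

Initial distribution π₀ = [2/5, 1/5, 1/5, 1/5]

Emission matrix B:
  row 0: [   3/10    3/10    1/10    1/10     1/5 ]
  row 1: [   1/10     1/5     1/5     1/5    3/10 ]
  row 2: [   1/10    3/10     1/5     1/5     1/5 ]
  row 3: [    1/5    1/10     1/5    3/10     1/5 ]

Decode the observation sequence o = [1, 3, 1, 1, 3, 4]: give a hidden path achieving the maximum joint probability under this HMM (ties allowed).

t=0: δ = [1.200e-01, 4.000e-02, 6.000e-02, 2.000e-02]  (obs o_0=1)
t=1: δ = [3.600e-03, 9.600e-03, 3.200e-03, 7.200e-03]  ψ = [0, 0, 1, 0]  (obs o_1=3)
t=2: δ = [5.760e-04, 7.200e-04, 1.152e-03, 2.880e-04]  ψ = [1, 3, 1, 1]  (obs o_2=1)
t=3: δ = [1.382e-04, 6.912e-05, 8.640e-05, 2.304e-05]  ψ = [2, 2, 1, 2]  (obs o_3=1)
t=4: δ = [4.147e-06, 1.106e-05, 5.530e-06, 8.294e-06]  ψ = [0, 0, 1, 0]  (obs o_4=3)
t=5: δ = [4.424e-07, 1.244e-06, 8.847e-07, 6.636e-07]  ψ = [1, 3, 1, 1]  (obs o_5=4)
backtrack: best end state = 1; path = [0, 1, 2, 0, 3, 1]

path = [0, 1, 2, 0, 3, 1]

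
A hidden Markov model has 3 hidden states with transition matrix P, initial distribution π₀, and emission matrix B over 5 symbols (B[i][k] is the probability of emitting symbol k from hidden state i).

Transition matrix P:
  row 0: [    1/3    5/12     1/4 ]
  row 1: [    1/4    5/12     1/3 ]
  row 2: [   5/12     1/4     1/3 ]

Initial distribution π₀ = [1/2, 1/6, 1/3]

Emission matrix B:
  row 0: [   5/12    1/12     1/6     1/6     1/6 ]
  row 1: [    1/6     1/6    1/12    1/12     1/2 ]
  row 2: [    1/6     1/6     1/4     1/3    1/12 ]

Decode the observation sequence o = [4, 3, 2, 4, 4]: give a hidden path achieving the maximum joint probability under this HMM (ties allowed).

path = [1, 2, 0, 1, 1]

t=0: δ = [8.333e-02, 8.333e-02, 2.778e-02]  (obs o_0=4)
t=1: δ = [4.630e-03, 2.894e-03, 9.259e-03]  ψ = [0, 0, 1]  (obs o_1=3)
t=2: δ = [6.430e-04, 1.929e-04, 7.716e-04]  ψ = [2, 2, 2]  (obs o_2=2)
t=3: δ = [5.358e-05, 1.340e-04, 2.143e-05]  ψ = [2, 0, 2]  (obs o_3=4)
t=4: δ = [5.582e-06, 2.791e-05, 3.721e-06]  ψ = [1, 1, 1]  (obs o_4=4)
backtrack: best end state = 1; path = [1, 2, 0, 1, 1]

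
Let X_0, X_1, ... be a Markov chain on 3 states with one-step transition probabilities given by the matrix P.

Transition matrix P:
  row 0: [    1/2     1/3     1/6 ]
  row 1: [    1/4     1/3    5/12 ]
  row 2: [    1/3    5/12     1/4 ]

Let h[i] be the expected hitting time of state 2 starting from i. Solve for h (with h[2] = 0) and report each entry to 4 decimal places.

First-step conditioning: h[2] = 0; for i ≠ 2, h[i] = 1 + Σ_k P[i][k]·h[k].
  h[0] = 1 + 1/2·h[0] + 1/3·h[1]
  h[1] = 1 + 1/4·h[0] + 1/3·h[1]
Solving the 2×2 linear system over states ≠ 2 gives exactly h = [4, 3, 0] (h[2] = 0 is the target).

h = [4.0000, 3.0000, 0.0000]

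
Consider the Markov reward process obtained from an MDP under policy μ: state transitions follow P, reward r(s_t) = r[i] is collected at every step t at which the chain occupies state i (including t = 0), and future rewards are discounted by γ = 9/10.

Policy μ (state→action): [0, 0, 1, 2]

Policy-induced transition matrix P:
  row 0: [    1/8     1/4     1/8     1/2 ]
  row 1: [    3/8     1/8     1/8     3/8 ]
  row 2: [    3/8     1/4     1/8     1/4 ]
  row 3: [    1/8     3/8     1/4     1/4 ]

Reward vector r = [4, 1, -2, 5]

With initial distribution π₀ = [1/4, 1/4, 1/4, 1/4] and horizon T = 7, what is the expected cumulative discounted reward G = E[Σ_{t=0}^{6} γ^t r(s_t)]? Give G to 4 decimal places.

G = 12.8599

t=0: π = [0.2500, 0.2500, 0.2500, 0.2500], E[r] = 2.0000, γ^t·E[r] = 2.000000, running G = 2.000000
t=1: π = [0.2500, 0.2500, 0.1563, 0.3438], E[r] = 2.6563, γ^t·E[r] = 2.390625, running G = 4.390625
t=2: π = [0.2266, 0.2617, 0.1680, 0.3438], E[r] = 2.5508, γ^t·E[r] = 2.066133, running G = 6.456758
t=3: π = [0.2324, 0.2603, 0.1680, 0.3394], E[r] = 2.5508, γ^t·E[r] = 1.859520, running G = 8.316277
t=4: π = [0.2321, 0.2599, 0.1674, 0.3406], E[r] = 2.5565, γ^t·E[r] = 1.677292, running G = 9.993569
t=5: π = [0.2318, 0.2601, 0.1676, 0.3405], E[r] = 2.5547, γ^t·E[r] = 1.508549, running G = 11.502118
t=6: π = [0.2319, 0.2601, 0.1676, 0.3405], E[r] = 2.5549, γ^t·E[r] = 1.357800, running G = 12.859919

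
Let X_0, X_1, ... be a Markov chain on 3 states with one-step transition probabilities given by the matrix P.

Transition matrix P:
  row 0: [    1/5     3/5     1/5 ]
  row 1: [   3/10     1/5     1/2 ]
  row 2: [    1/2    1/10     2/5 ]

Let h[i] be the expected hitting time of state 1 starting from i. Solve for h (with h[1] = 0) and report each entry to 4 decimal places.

h = [2.1053, 0.0000, 3.4211]

First-step conditioning: h[1] = 0; for i ≠ 1, h[i] = 1 + Σ_k P[i][k]·h[k].
  h[0] = 1 + 1/5·h[0] + 1/5·h[2]
  h[2] = 1 + 1/2·h[0] + 2/5·h[2]
Solving the 2×2 linear system over states ≠ 1 gives exactly h = [40/19, 0, 65/19] (h[1] = 0 is the target).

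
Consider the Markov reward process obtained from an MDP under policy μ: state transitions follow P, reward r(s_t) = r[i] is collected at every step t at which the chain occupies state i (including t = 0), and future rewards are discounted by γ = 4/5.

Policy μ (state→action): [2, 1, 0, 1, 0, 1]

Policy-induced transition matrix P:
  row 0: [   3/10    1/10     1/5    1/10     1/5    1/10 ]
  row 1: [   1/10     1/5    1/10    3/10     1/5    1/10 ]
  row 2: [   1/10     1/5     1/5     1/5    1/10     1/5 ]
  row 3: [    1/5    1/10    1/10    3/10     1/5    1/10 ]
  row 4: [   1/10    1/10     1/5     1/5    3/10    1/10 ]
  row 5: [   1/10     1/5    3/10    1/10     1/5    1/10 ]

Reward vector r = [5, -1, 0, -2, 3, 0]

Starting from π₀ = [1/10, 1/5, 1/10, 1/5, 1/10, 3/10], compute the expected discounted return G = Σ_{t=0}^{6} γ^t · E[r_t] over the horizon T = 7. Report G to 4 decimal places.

G = 2.4993

t=0: π = [0.1000, 0.2000, 0.1000, 0.2000, 0.1000, 0.3000], E[r] = 0.2000, γ^t·E[r] = 0.200000, running G = 0.200000
t=1: π = [0.1400, 0.1600, 0.1900, 0.2000, 0.2000, 0.1100], E[r] = 0.7400, γ^t·E[r] = 0.592000, running G = 0.792000
t=2: π = [0.1480, 0.1460, 0.1750, 0.2110, 0.2010, 0.1190], E[r] = 0.7750, γ^t·E[r] = 0.496000, running G = 1.288000
t=3: π = [0.1507, 0.1440, 0.1762, 0.2090, 0.2026, 0.1175], E[r] = 0.7993, γ^t·E[r] = 0.409242, running G = 1.697242
t=4: π = [0.1510, 0.1438, 0.1765, 0.2085, 0.2026, 0.1176], E[r] = 0.8024, γ^t·E[r] = 0.328659, running G = 2.025901
t=5: π = [0.1511, 0.1438, 0.1765, 0.2084, 0.2026, 0.1176], E[r] = 0.8026, γ^t·E[r] = 0.263007, running G = 2.288908
t=6: π = [0.1510, 0.1438, 0.1766, 0.2083, 0.2026, 0.1177], E[r] = 0.8026, γ^t·E[r] = 0.210390, running G = 2.499298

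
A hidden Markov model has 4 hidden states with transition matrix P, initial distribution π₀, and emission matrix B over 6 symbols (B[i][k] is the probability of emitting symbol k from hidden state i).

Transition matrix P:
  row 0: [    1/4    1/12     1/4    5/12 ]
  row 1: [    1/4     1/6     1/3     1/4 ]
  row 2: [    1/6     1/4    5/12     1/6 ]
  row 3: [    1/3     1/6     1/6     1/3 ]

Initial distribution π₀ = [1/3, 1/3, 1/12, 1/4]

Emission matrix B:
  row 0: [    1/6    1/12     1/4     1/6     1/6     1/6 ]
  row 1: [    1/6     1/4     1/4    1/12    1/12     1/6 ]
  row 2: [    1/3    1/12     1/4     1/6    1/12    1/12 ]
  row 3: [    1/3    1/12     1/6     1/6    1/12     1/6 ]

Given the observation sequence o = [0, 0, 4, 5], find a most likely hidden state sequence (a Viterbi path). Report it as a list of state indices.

t=0: δ = [5.556e-02, 5.556e-02, 2.778e-02, 8.333e-02]  (obs o_0=0)
t=1: δ = [4.630e-03, 2.315e-03, 6.173e-03, 9.259e-03]  ψ = [3, 3, 1, 3]  (obs o_1=0)
t=2: δ = [5.144e-04, 1.286e-04, 2.143e-04, 2.572e-04]  ψ = [3, 2, 2, 3]  (obs o_2=4)
t=3: δ = [2.143e-05, 8.931e-06, 1.072e-05, 3.572e-05]  ψ = [0, 2, 0, 0]  (obs o_3=5)
backtrack: best end state = 3; path = [3, 3, 0, 3]

path = [3, 3, 0, 3]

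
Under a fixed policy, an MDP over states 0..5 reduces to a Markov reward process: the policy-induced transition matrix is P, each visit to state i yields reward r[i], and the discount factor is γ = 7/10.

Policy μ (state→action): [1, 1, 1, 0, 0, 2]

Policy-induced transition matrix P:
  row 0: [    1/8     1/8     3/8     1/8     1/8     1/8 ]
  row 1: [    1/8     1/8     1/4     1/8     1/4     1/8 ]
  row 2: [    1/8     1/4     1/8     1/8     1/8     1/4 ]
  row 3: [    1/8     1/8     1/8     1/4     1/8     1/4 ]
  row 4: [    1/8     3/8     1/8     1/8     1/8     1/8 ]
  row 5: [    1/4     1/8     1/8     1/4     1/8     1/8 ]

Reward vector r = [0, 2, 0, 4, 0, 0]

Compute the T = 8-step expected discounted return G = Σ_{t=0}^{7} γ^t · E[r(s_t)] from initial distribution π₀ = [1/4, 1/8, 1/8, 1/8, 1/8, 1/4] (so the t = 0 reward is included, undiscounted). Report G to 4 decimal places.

t=0: π = [0.2500, 0.1250, 0.1250, 0.1250, 0.1250, 0.2500], E[r] = 0.7500, γ^t·E[r] = 0.750000, running G = 0.750000
t=1: π = [0.1563, 0.1719, 0.2031, 0.1719, 0.1406, 0.1563], E[r] = 1.0313, γ^t·E[r] = 0.721875, running G = 1.471875
t=2: π = [0.1445, 0.1855, 0.1855, 0.1660, 0.1465, 0.1719], E[r] = 1.0352, γ^t·E[r] = 0.507227, running G = 1.979102
t=3: π = [0.1465, 0.1848, 0.1843, 0.1672, 0.1482, 0.1689], E[r] = 1.0386, γ^t·E[r] = 0.356231, running G = 2.335333
t=4: π = [0.1461, 0.1851, 0.1847, 0.1670, 0.1481, 0.1689], E[r] = 1.0383, γ^t·E[r] = 0.249288, running G = 2.584621
t=5: π = [0.1461, 0.1851, 0.1847, 0.1670, 0.1481, 0.1690], E[r] = 1.0382, γ^t·E[r] = 0.174493, running G = 2.759114
t=6: π = [0.1461, 0.1851, 0.1847, 0.1670, 0.1481, 0.1690], E[r] = 1.0382, γ^t·E[r] = 0.122145, running G = 2.881259
t=7: π = [0.1461, 0.1851, 0.1847, 0.1670, 0.1481, 0.1690], E[r] = 1.0382, γ^t·E[r] = 0.085501, running G = 2.966760

G = 2.9668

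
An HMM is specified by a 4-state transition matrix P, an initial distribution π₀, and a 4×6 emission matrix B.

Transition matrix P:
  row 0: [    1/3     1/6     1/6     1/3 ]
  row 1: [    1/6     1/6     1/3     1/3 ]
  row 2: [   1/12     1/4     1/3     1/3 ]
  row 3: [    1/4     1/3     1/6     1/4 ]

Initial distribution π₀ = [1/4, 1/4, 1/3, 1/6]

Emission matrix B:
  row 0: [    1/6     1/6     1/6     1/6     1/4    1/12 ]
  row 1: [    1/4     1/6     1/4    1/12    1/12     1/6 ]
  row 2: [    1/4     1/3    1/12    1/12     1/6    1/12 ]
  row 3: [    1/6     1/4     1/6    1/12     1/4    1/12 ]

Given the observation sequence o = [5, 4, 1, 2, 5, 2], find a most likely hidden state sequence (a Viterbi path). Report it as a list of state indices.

path = [1, 2, 2, 3, 1, 3]

t=0: δ = [2.083e-02, 4.167e-02, 2.778e-02, 1.389e-02]  (obs o_0=5)
t=1: δ = [1.736e-03, 5.787e-04, 2.315e-03, 3.472e-03]  ψ = [0, 1, 1, 1]  (obs o_1=4)
t=2: δ = [1.447e-04, 1.929e-04, 2.572e-04, 2.170e-04]  ψ = [3, 3, 2, 3]  (obs o_2=1)
t=3: δ = [9.042e-06, 1.808e-05, 7.144e-06, 1.429e-05]  ψ = [3, 3, 2, 2]  (obs o_3=2)
t=4: δ = [2.977e-07, 7.938e-07, 5.023e-07, 5.023e-07]  ψ = [3, 3, 1, 1]  (obs o_4=5)
t=5: δ = [2.205e-08, 4.186e-08, 2.205e-08, 4.410e-08]  ψ = [1, 3, 1, 1]  (obs o_5=2)
backtrack: best end state = 3; path = [1, 2, 2, 3, 1, 3]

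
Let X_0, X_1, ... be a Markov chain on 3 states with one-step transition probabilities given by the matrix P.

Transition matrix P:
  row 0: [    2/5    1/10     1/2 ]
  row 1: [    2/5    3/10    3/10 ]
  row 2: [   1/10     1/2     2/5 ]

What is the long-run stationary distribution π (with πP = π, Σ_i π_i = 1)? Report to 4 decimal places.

π = [0.2813, 0.3229, 0.3958]

Balance equations π_j = Σ_i π_i·P[i][j]:
  π_0 = 2/5·π_0 + 2/5·π_1 + 1/10·π_2
  π_1 = 1/10·π_0 + 3/10·π_1 + 1/2·π_2
  normalize: π_0 + π_1 + π_2 = 1
Solving the linear system gives exactly π = [9/32, 31/96, 19/48].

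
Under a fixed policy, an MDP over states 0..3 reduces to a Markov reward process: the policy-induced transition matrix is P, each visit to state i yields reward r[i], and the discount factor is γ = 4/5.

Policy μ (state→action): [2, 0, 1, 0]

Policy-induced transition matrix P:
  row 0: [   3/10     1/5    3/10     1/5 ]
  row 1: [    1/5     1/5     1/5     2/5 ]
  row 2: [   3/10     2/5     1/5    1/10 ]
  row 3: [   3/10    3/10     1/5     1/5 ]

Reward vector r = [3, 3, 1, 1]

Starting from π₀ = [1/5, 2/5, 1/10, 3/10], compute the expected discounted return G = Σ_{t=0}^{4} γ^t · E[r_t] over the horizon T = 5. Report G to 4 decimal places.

t=0: π = [0.2000, 0.4000, 0.1000, 0.3000], E[r] = 2.2000, γ^t·E[r] = 2.200000, running G = 2.200000
t=1: π = [0.2600, 0.2500, 0.2200, 0.2700], E[r] = 2.0200, γ^t·E[r] = 1.616000, running G = 3.816000
t=2: π = [0.2750, 0.2710, 0.2260, 0.2280], E[r] = 2.0920, γ^t·E[r] = 1.338880, running G = 5.154880
t=3: π = [0.2729, 0.2680, 0.2275, 0.2316], E[r] = 2.0818, γ^t·E[r] = 1.065882, running G = 6.220762
t=4: π = [0.2732, 0.2687, 0.2273, 0.2309], E[r] = 2.0837, γ^t·E[r] = 0.853492, running G = 7.074253

G = 7.0743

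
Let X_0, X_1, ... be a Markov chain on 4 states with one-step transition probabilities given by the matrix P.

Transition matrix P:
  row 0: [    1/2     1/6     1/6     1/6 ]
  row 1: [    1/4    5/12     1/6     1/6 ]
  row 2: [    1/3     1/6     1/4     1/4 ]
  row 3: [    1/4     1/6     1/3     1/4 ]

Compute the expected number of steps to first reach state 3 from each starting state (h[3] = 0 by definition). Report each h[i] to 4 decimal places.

First-step conditioning: h[3] = 0; for i ≠ 3, h[i] = 1 + Σ_k P[i][k]·h[k].
  h[0] = 1 + 1/2·h[0] + 1/6·h[1] + 1/6·h[2]
  h[1] = 1 + 1/4·h[0] + 5/12·h[1] + 1/6·h[2]
  h[2] = 1 + 1/3·h[0] + 1/6·h[1] + 1/4·h[2]
Solving the 3×3 linear system over states ≠ 3 gives exactly h = [11/2, 11/2, 5, 0] (h[3] = 0 is the target).

h = [5.5000, 5.5000, 5.0000, 0.0000]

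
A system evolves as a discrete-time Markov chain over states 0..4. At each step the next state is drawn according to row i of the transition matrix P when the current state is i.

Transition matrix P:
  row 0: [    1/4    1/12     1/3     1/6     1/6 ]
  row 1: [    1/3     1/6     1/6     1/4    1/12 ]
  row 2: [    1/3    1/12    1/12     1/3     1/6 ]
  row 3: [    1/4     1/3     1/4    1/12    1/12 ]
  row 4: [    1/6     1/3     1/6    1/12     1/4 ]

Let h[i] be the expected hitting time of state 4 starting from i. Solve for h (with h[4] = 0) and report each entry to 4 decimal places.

First-step conditioning: h[4] = 0; for i ≠ 4, h[i] = 1 + Σ_k P[i][k]·h[k].
  h[0] = 1 + 1/4·h[0] + 1/12·h[1] + 1/3·h[2] + 1/6·h[3]
  h[1] = 1 + 1/3·h[0] + 1/6·h[1] + 1/6·h[2] + 1/4·h[3]
  h[2] = 1 + 1/3·h[0] + 1/12·h[1] + 1/12·h[2] + 1/3·h[3]
  h[3] = 1 + 1/4·h[0] + 1/3·h[1] + 1/4·h[2] + 1/12·h[3]
Solving the 4×4 linear system over states ≠ 4 gives exactly h = [1067/147, 1171/147, 1081/147, 1172/147, 0] (h[4] = 0 is the target).

h = [7.2585, 7.9660, 7.3537, 7.9728, 0.0000]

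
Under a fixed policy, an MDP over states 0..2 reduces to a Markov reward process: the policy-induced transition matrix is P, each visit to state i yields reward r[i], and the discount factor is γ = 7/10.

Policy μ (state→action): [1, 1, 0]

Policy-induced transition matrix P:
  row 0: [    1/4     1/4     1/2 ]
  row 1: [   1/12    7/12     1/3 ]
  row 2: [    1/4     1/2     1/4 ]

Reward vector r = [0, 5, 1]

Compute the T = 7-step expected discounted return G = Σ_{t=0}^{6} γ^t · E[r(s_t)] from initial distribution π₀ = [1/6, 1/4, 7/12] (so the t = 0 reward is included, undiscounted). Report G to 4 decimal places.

t=0: π = [0.1667, 0.2500, 0.5833], E[r] = 1.8333, γ^t·E[r] = 1.833333, running G = 1.833333
t=1: π = [0.2083, 0.4792, 0.3125], E[r] = 2.7083, γ^t·E[r] = 1.895833, running G = 3.729167
t=2: π = [0.1701, 0.4878, 0.3420], E[r] = 2.7813, γ^t·E[r] = 1.362813, running G = 5.091979
t=3: π = [0.1687, 0.4981, 0.3332], E[r] = 2.8238, γ^t·E[r] = 0.968558, running G = 6.060537
t=4: π = [0.1670, 0.4993, 0.3337], E[r] = 2.8304, γ^t·E[r] = 0.679571, running G = 6.740109
t=5: π = [0.1668, 0.4999, 0.3334], E[r] = 2.8327, γ^t·E[r] = 0.476090, running G = 7.216198
t=6: π = [0.1667, 0.5000, 0.3333], E[r] = 2.8332, γ^t·E[r] = 0.333318, running G = 7.549516

G = 7.5495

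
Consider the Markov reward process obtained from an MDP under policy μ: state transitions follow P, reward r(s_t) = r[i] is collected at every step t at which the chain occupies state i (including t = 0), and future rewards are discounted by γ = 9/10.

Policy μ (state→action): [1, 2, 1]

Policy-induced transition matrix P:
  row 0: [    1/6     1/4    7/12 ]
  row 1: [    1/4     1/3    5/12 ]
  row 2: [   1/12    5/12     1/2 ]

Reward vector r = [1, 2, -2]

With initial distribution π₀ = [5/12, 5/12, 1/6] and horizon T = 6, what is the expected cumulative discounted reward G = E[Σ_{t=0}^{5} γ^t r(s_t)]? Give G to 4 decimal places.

t=0: π = [0.4167, 0.4167, 0.1667], E[r] = 0.9167, γ^t·E[r] = 0.916667, running G = 0.916667
t=1: π = [0.1875, 0.3125, 0.5000], E[r] = -0.1875, γ^t·E[r] = -0.168750, running G = 0.747917
t=2: π = [0.1510, 0.3594, 0.4896], E[r] = -0.1094, γ^t·E[r] = -0.088594, running G = 0.659323
t=3: π = [0.1558, 0.3615, 0.4826], E[r] = -0.0864, γ^t·E[r] = -0.062965, running G = 0.596358
t=4: π = [0.1566, 0.3606, 0.4829], E[r] = -0.0880, γ^t·E[r] = -0.057736, running G = 0.538622
t=5: π = [0.1565, 0.3605, 0.4830], E[r] = -0.0885, γ^t·E[r] = -0.052246, running G = 0.486376

G = 0.4864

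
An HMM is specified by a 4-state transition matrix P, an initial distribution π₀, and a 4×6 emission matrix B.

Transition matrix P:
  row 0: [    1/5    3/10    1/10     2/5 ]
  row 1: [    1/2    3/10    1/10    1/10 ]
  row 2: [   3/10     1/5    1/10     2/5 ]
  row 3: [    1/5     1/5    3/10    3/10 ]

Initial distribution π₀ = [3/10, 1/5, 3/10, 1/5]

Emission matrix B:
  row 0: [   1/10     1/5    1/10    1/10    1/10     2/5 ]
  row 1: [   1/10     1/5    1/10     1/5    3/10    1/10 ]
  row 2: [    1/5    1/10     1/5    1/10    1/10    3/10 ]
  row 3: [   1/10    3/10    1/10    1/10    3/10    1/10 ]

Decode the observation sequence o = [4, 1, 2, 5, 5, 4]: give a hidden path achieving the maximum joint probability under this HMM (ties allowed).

path = [3, 3, 2, 0, 0, 3]

t=0: δ = [3.000e-02, 6.000e-02, 3.000e-02, 6.000e-02]  (obs o_0=4)
t=1: δ = [6.000e-03, 3.600e-03, 1.800e-03, 5.400e-03]  ψ = [1, 1, 3, 3]  (obs o_1=1)
t=2: δ = [1.800e-04, 1.800e-04, 3.240e-04, 2.400e-04]  ψ = [1, 0, 3, 0]  (obs o_2=2)
t=3: δ = [3.888e-05, 6.480e-06, 2.160e-05, 1.296e-05]  ψ = [2, 2, 3, 2]  (obs o_3=5)
t=4: δ = [3.110e-06, 1.166e-06, 1.166e-06, 1.555e-06]  ψ = [0, 0, 0, 0]  (obs o_4=5)
t=5: δ = [6.221e-08, 2.799e-07, 4.666e-08, 3.732e-07]  ψ = [0, 0, 3, 0]  (obs o_5=4)
backtrack: best end state = 3; path = [3, 3, 2, 0, 0, 3]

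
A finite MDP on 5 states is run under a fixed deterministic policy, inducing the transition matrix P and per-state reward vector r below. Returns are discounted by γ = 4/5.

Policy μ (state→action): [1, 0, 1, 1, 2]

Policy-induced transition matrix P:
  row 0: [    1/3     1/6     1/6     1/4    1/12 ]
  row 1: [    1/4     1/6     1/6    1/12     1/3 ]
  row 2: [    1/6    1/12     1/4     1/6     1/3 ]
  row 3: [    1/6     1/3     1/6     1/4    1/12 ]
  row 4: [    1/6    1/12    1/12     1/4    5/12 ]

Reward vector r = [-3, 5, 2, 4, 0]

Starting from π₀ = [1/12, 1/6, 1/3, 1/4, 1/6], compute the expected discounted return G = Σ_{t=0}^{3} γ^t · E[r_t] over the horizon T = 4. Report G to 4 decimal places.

G = 4.8919

t=0: π = [0.0833, 0.1667, 0.3333, 0.2500, 0.1667], E[r] = 2.2500, γ^t·E[r] = 2.250000, running G = 2.250000
t=1: π = [0.1944, 0.1667, 0.1806, 0.1944, 0.2639], E[r] = 1.3889, γ^t·E[r] = 1.111111, running G = 3.361111
t=2: π = [0.2130, 0.1620, 0.1597, 0.2072, 0.2581], E[r] = 1.3194, γ^t·E[r] = 0.844444, running G = 4.205556
t=3: π = [0.2157, 0.1664, 0.1585, 0.2097, 0.2498], E[r] = 1.3406, γ^t·E[r] = 0.686370, running G = 4.891926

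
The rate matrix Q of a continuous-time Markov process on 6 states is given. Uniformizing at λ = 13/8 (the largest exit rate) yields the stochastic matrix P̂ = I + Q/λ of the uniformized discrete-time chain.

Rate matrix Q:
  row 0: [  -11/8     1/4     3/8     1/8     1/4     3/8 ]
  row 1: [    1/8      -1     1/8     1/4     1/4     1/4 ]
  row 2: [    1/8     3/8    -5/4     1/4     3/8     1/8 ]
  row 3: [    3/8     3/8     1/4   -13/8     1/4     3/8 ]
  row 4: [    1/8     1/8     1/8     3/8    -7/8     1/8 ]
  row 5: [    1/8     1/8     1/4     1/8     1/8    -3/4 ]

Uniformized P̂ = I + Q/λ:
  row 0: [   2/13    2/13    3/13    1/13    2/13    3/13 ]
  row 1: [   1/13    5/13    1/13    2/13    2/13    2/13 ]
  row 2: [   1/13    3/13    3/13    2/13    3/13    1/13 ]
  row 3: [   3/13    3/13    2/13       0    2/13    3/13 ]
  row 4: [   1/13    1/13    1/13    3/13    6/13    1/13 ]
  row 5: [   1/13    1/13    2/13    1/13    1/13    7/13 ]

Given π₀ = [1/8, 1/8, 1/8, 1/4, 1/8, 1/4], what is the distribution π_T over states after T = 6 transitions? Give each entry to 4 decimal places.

t=0: π = [0.1250, 0.1250, 0.1250, 0.2500, 0.1250, 0.2500]
t=1: π = [0.1250, 0.1827, 0.1538, 0.0962, 0.1827, 0.2596]
t=2: π = [0.1013, 0.1812, 0.1472, 0.1235, 0.2019, 0.2448]
t=3: π = [0.1037, 0.1821, 0.1435, 0.1237, 0.2085, 0.2385]
t=4: π = [0.1039, 0.1821, 0.1428, 0.1245, 0.2107, 0.2360]
t=5: π = [0.1041, 0.1821, 0.1426, 0.1247, 0.2115, 0.2350]
t=6: π = [0.1041, 0.1821, 0.1425, 0.1248, 0.2118, 0.2346]

π = [0.1041, 0.1821, 0.1425, 0.1248, 0.2118, 0.2346]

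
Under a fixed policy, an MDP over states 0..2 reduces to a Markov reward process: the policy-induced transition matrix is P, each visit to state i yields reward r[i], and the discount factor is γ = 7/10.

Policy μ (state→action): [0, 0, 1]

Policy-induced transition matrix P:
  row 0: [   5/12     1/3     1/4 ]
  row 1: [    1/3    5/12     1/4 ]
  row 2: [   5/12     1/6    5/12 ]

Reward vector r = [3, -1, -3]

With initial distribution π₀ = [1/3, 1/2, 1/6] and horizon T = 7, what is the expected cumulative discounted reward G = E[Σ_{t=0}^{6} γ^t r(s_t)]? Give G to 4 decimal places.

t=0: π = [0.3333, 0.5000, 0.1667], E[r] = 0.0000, γ^t·E[r] = 0.000000, running G = 0.000000
t=1: π = [0.3750, 0.3472, 0.2778], E[r] = -0.0556, γ^t·E[r] = -0.038889, running G = -0.038889
t=2: π = [0.3877, 0.3160, 0.2963], E[r] = -0.0417, γ^t·E[r] = -0.020417, running G = -0.059306
t=3: π = [0.3903, 0.3103, 0.2994], E[r] = -0.0374, γ^t·E[r] = -0.012836, running G = -0.072142
t=4: π = [0.3908, 0.3093, 0.2999], E[r] = -0.0366, γ^t·E[r] = -0.008777, running G = -0.080918
t=5: π = [0.3909, 0.3091, 0.3000], E[r] = -0.0364, γ^t·E[r] = -0.006117, running G = -0.087036
t=6: π = [0.3909, 0.3091, 0.3000], E[r] = -0.0364, γ^t·E[r] = -0.004279, running G = -0.091314

G = -0.0913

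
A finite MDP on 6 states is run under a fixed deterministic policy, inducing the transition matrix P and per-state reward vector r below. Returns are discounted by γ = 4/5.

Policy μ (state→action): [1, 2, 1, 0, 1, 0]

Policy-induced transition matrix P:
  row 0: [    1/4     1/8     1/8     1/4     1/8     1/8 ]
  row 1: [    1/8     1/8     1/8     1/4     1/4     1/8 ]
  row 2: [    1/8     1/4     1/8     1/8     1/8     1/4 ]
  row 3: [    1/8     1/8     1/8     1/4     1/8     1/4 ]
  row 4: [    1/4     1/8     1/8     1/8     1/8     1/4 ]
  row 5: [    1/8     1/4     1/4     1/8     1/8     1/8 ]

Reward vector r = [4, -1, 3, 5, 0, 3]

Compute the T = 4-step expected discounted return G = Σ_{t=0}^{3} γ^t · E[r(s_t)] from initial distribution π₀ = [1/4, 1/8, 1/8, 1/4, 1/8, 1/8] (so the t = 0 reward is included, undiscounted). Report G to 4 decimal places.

G = 7.7166

t=0: π = [0.2500, 0.1250, 0.1250, 0.2500, 0.1250, 0.1250], E[r] = 2.8750, γ^t·E[r] = 2.875000, running G = 2.875000
t=1: π = [0.1719, 0.1563, 0.1406, 0.2031, 0.1406, 0.1875], E[r] = 2.5313, γ^t·E[r] = 2.025000, running G = 4.900000
t=2: π = [0.1641, 0.1660, 0.1484, 0.1914, 0.1445, 0.1855], E[r] = 2.4492, γ^t·E[r] = 1.567500, running G = 6.467500
t=3: π = [0.1636, 0.1667, 0.1482, 0.1902, 0.1458, 0.1855], E[r] = 2.4397, γ^t·E[r] = 1.249125, running G = 7.716625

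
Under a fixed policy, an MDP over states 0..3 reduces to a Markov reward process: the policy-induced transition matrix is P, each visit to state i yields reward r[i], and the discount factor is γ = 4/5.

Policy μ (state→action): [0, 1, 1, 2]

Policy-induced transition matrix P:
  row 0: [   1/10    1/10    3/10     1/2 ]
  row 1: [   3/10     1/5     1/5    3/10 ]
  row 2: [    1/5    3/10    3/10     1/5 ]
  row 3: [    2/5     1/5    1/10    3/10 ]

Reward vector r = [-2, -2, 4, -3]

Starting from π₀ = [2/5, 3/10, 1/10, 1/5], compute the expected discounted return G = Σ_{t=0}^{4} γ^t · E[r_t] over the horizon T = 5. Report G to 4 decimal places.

t=0: π = [0.4000, 0.3000, 0.1000, 0.2000], E[r] = -1.6000, γ^t·E[r] = -1.600000, running G = -1.600000
t=1: π = [0.2300, 0.1700, 0.2300, 0.3700], E[r] = -0.9900, γ^t·E[r] = -0.792000, running G = -2.392000
t=2: π = [0.2680, 0.2000, 0.2090, 0.3230], E[r] = -1.0690, γ^t·E[r] = -0.684160, running G = -3.076160
t=3: π = [0.2578, 0.1941, 0.2154, 0.3327], E[r] = -1.0403, γ^t·E[r] = -0.532634, running G = -3.608794
t=4: π = [0.2602, 0.1958, 0.2141, 0.3300], E[r] = -1.0457, γ^t·E[r] = -0.428327, running G = -4.037121

G = -4.0371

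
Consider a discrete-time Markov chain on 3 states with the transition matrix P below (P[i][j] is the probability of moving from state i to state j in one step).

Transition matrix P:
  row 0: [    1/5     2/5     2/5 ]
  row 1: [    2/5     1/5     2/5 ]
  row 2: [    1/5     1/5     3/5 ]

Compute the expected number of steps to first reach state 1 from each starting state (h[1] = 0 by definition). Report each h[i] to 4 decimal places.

First-step conditioning: h[1] = 0; for i ≠ 1, h[i] = 1 + Σ_k P[i][k]·h[k].
  h[0] = 1 + 1/5·h[0] + 2/5·h[2]
  h[2] = 1 + 1/5·h[0] + 3/5·h[2]
Solving the 2×2 linear system over states ≠ 1 gives exactly h = [10/3, 0, 25/6] (h[1] = 0 is the target).

h = [3.3333, 0.0000, 4.1667]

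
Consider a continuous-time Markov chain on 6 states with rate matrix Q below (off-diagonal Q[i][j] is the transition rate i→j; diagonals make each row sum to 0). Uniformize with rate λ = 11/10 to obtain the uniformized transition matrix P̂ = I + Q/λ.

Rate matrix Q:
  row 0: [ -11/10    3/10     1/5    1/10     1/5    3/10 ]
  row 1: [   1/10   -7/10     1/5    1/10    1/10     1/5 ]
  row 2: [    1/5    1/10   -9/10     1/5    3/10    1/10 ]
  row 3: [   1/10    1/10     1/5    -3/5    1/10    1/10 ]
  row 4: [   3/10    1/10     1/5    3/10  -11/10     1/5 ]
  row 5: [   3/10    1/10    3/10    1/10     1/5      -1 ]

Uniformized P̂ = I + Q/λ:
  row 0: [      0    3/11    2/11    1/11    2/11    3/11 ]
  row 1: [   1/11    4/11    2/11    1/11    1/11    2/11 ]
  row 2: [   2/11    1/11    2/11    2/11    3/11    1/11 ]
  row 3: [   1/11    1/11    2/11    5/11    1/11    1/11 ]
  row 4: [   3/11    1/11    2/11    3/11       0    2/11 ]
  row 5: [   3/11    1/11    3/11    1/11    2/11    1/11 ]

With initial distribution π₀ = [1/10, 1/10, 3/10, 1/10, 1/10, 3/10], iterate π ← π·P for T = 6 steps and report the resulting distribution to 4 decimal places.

π = [0.1471, 0.1618, 0.1950, 0.2107, 0.1402, 0.1451]

t=0: π = [0.1000, 0.1000, 0.3000, 0.1000, 0.1000, 0.3000]
t=1: π = [0.1818, 0.1364, 0.2091, 0.1727, 0.1727, 0.1273]
t=2: π = [0.1479, 0.1612, 0.1934, 0.2041, 0.1413, 0.1521]
t=3: π = [0.1484, 0.1618, 0.1956, 0.2084, 0.1405, 0.1453]
t=4: π = [0.1472, 0.1620, 0.1950, 0.2100, 0.1404, 0.1454]
t=5: π = [0.1472, 0.1618, 0.1950, 0.2105, 0.1402, 0.1452]
t=6: π = [0.1471, 0.1618, 0.1950, 0.2107, 0.1402, 0.1451]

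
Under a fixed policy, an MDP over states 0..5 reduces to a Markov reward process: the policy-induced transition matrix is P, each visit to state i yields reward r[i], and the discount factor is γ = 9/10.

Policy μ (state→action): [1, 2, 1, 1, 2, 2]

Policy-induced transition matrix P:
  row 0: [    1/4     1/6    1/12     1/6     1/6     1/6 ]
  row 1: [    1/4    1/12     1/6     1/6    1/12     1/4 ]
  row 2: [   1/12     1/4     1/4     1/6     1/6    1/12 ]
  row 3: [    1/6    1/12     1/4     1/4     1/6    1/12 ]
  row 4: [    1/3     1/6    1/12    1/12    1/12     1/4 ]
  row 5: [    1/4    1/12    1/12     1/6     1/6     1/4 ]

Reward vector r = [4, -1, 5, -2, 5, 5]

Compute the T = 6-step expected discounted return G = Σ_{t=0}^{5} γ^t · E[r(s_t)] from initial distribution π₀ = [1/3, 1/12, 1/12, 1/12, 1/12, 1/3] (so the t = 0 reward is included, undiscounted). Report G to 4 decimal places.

G = 13.8264

t=0: π = [0.3333, 0.0833, 0.0833, 0.0833, 0.0833, 0.3333], E[r] = 3.5833, γ^t·E[r] = 3.583333, running G = 3.583333
t=1: π = [0.2361, 0.1319, 0.1181, 0.1667, 0.1528, 0.1944], E[r] = 2.8056, γ^t·E[r] = 2.525000, running G = 6.108333
t=2: π = [0.2292, 0.1354, 0.1418, 0.1678, 0.1429, 0.1829], E[r] = 2.7836, γ^t·E[r] = 2.254688, running G = 8.363021
t=3: π = [0.2243, 0.1380, 0.1462, 0.1687, 0.1435, 0.1793], E[r] = 2.7667, γ^t·E[r] = 2.016914, running G = 10.379935
t=4: π = [0.2235, 0.1384, 0.1473, 0.1688, 0.1432, 0.1788], E[r] = 2.7650, γ^t·E[r] = 1.814094, running G = 12.194029
t=5: π = [0.2233, 0.1384, 0.1475, 0.1688, 0.1432, 0.1787], E[r] = 2.7644, γ^t·E[r] = 1.632359, running G = 13.826388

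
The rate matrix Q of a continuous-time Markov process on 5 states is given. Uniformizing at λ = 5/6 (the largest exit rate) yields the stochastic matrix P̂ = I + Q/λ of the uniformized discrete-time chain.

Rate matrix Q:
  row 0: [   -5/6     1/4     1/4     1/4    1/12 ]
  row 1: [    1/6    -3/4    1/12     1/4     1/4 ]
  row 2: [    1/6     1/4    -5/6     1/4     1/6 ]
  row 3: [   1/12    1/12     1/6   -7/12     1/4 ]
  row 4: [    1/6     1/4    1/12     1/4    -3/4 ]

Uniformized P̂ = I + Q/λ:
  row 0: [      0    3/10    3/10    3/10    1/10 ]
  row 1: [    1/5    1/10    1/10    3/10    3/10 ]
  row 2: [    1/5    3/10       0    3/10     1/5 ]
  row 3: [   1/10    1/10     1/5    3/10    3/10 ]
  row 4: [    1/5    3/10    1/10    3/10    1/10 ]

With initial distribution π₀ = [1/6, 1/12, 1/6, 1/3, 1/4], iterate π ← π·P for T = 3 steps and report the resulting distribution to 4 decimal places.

t=0: π = [0.1667, 0.0833, 0.1667, 0.3333, 0.2500]
t=1: π = [0.1333, 0.2167, 0.1500, 0.3000, 0.2000]
t=2: π = [0.1433, 0.1967, 0.1417, 0.3000, 0.2183]
t=3: π = [0.1413, 0.2007, 0.1445, 0.3000, 0.2135]

π = [0.1413, 0.2007, 0.1445, 0.3000, 0.2135]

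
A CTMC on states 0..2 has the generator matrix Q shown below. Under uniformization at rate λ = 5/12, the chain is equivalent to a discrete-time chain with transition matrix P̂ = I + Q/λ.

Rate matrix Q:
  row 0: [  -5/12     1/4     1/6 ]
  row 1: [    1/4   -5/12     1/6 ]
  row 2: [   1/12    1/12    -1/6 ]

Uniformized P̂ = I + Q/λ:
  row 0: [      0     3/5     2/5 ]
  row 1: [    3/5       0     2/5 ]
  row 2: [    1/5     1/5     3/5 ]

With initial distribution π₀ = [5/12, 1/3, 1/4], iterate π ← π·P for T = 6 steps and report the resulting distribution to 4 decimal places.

π = [0.2520, 0.2481, 0.5000]

t=0: π = [0.4167, 0.3333, 0.2500]
t=1: π = [0.2500, 0.3000, 0.4500]
t=2: π = [0.2700, 0.2400, 0.4900]
t=3: π = [0.2420, 0.2600, 0.4980]
t=4: π = [0.2556, 0.2448, 0.4996]
t=5: π = [0.2468, 0.2533, 0.4999]
t=6: π = [0.2520, 0.2481, 0.5000]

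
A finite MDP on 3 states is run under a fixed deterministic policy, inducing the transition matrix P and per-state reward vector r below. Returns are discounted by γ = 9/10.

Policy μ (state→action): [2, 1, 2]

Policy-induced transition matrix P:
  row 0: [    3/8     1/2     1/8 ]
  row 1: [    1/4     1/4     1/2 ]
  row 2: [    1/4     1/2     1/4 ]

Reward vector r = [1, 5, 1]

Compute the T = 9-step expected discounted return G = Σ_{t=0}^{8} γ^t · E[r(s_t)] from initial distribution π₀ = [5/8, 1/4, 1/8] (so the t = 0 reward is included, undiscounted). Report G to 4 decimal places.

G = 15.4373

t=0: π = [0.6250, 0.2500, 0.1250], E[r] = 2.0000, γ^t·E[r] = 2.000000, running G = 2.000000
t=1: π = [0.3281, 0.4375, 0.2344], E[r] = 2.7500, γ^t·E[r] = 2.475000, running G = 4.475000
t=2: π = [0.2910, 0.3906, 0.3184], E[r] = 2.5625, γ^t·E[r] = 2.075625, running G = 6.550625
t=3: π = [0.2864, 0.4023, 0.3113], E[r] = 2.6094, γ^t·E[r] = 1.902234, running G = 8.452859
t=4: π = [0.2858, 0.3994, 0.3148], E[r] = 2.5977, γ^t·E[r] = 1.704322, running G = 10.157182
t=5: π = [0.2857, 0.4001, 0.3141], E[r] = 2.6006, γ^t·E[r] = 1.535620, running G = 11.692802
t=6: π = [0.2857, 0.4000, 0.3143], E[r] = 2.5999, γ^t·E[r] = 1.381669, running G = 13.074470
t=7: π = [0.2857, 0.4000, 0.3143], E[r] = 2.6000, γ^t·E[r] = 1.243589, running G = 14.318060
t=8: π = [0.2857, 0.4000, 0.3143], E[r] = 2.6000, γ^t·E[r] = 1.119211, running G = 15.437271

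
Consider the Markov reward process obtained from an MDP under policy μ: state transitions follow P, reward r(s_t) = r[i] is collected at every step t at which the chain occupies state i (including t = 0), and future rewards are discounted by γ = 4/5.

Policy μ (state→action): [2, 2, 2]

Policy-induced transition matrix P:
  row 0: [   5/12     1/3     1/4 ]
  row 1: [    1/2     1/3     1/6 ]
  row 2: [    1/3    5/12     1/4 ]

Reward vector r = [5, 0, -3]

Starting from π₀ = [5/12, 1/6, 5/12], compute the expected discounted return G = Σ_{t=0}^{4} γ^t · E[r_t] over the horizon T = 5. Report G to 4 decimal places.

t=0: π = [0.4167, 0.1667, 0.4167], E[r] = 0.8333, γ^t·E[r] = 0.833333, running G = 0.833333
t=1: π = [0.3958, 0.3681, 0.2361], E[r] = 1.2708, γ^t·E[r] = 1.016667, running G = 1.850000
t=2: π = [0.4277, 0.3530, 0.2193], E[r] = 1.4803, γ^t·E[r] = 0.947407, running G = 2.797407
t=3: π = [0.4278, 0.3516, 0.2206], E[r] = 1.4773, γ^t·E[r] = 0.756370, running G = 3.553778
t=4: π = [0.4276, 0.3517, 0.2207], E[r] = 1.4758, γ^t·E[r] = 0.604500, running G = 4.158278

G = 4.1583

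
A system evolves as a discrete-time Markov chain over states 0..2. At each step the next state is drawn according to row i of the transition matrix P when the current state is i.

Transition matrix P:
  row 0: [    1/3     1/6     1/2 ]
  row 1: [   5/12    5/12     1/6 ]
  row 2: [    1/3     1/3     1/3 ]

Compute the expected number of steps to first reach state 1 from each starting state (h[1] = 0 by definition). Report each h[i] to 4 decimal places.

First-step conditioning: h[1] = 0; for i ≠ 1, h[i] = 1 + Σ_k P[i][k]·h[k].
  h[0] = 1 + 1/3·h[0] + 1/2·h[2]
  h[2] = 1 + 1/3·h[0] + 1/3·h[2]
Solving the 2×2 linear system over states ≠ 1 gives exactly h = [21/5, 0, 18/5] (h[1] = 0 is the target).

h = [4.2000, 0.0000, 3.6000]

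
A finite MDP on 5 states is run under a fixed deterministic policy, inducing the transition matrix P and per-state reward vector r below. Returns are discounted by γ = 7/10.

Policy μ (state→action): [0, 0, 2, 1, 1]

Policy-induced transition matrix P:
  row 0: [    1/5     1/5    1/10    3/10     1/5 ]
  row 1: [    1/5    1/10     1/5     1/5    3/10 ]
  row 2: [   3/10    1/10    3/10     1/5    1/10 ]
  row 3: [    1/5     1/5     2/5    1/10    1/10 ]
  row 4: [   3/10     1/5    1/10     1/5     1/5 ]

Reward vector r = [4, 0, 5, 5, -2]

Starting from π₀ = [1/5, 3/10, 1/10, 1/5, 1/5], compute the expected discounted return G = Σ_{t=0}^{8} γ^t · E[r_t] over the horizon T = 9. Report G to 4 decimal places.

G = 7.7901

t=0: π = [0.2000, 0.3000, 0.1000, 0.2000, 0.2000], E[r] = 1.9000, γ^t·E[r] = 1.900000, running G = 1.900000
t=1: π = [0.2300, 0.1600, 0.2100, 0.2000, 0.2000], E[r] = 2.5700, γ^t·E[r] = 1.799000, running G = 3.699000
t=2: π = [0.2410, 0.1630, 0.2180, 0.2030, 0.1750], E[r] = 2.7190, γ^t·E[r] = 1.332310, running G = 5.031310
t=3: π = [0.2393, 0.1619, 0.2208, 0.2038, 0.1742], E[r] = 2.7318, γ^t·E[r] = 0.937007, running G = 5.968317
t=4: π = [0.2395, 0.1617, 0.2215, 0.2036, 0.1737], E[r] = 2.7357, γ^t·E[r] = 0.656851, running G = 6.625169
t=5: π = [0.2395, 0.1617, 0.2215, 0.2036, 0.1737], E[r] = 2.7364, γ^t·E[r] = 0.459908, running G = 7.085076
t=6: π = [0.2395, 0.1617, 0.2216, 0.2036, 0.1737], E[r] = 2.7365, γ^t·E[r] = 0.321947, running G = 7.407023
t=7: π = [0.2395, 0.1617, 0.2216, 0.2036, 0.1737], E[r] = 2.7365, γ^t·E[r] = 0.225364, running G = 7.632387
t=8: π = [0.2395, 0.1617, 0.2216, 0.2036, 0.1737], E[r] = 2.7365, γ^t·E[r] = 0.157755, running G = 7.790143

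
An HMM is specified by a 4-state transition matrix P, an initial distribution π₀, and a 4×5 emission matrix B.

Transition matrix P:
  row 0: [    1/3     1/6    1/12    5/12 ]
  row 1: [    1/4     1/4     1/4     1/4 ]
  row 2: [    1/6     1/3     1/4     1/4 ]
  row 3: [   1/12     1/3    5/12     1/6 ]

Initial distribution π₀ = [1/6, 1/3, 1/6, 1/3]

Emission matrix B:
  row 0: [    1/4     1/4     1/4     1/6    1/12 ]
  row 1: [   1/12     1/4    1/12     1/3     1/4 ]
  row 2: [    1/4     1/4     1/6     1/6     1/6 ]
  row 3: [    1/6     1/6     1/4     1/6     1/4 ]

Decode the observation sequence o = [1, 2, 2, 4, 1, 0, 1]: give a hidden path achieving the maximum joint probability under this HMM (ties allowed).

t=0: δ = [4.167e-02, 8.333e-02, 4.167e-02, 5.556e-02]  (obs o_0=1)
t=1: δ = [5.208e-03, 1.736e-03, 3.858e-03, 5.208e-03]  ψ = [1, 1, 3, 1]  (obs o_1=2)
t=2: δ = [4.340e-04, 1.447e-04, 3.617e-04, 5.425e-04]  ψ = [0, 3, 3, 0]  (obs o_2=2)
t=3: δ = [1.206e-05, 4.521e-05, 3.768e-05, 4.521e-05]  ψ = [0, 3, 3, 0]  (obs o_3=4)
t=4: δ = [2.826e-06, 3.768e-06, 4.710e-06, 1.884e-06]  ψ = [1, 3, 3, 1]  (obs o_4=1)
t=5: δ = [2.355e-07, 1.308e-07, 2.943e-07, 1.962e-07]  ψ = [0, 2, 2, 0]  (obs o_5=0)
t=6: δ = [1.962e-08, 2.453e-08, 2.044e-08, 1.635e-08]  ψ = [0, 2, 3, 0]  (obs o_6=1)
backtrack: best end state = 1; path = [1, 0, 0, 3, 2, 2, 1]

path = [1, 0, 0, 3, 2, 2, 1]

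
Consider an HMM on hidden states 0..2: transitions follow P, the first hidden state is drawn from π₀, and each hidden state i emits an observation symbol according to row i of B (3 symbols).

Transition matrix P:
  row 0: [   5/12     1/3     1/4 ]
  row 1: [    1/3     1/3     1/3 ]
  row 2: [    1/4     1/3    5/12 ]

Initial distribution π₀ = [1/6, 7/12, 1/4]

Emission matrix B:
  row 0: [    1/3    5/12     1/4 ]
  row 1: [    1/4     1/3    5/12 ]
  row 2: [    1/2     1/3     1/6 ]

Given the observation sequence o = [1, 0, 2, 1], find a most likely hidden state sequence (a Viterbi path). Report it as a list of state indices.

path = [1, 2, 1, 0]

t=0: δ = [6.944e-02, 1.944e-01, 8.333e-02]  (obs o_0=1)
t=1: δ = [2.160e-02, 1.620e-02, 3.241e-02]  ψ = [1, 1, 1]  (obs o_1=0)
t=2: δ = [2.251e-03, 4.501e-03, 2.251e-03]  ψ = [0, 2, 2]  (obs o_2=2)
t=3: δ = [6.251e-04, 5.001e-04, 5.001e-04]  ψ = [1, 1, 1]  (obs o_3=1)
backtrack: best end state = 0; path = [1, 2, 1, 0]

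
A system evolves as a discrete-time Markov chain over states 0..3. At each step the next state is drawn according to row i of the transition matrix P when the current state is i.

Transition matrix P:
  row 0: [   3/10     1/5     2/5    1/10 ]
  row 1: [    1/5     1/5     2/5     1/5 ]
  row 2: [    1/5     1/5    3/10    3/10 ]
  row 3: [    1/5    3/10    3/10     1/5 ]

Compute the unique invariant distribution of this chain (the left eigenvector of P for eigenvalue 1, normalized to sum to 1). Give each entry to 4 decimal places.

π = [0.2222, 0.2212, 0.3443, 0.2122]

Balance equations π_j = Σ_i π_i·P[i][j]:
  π_0 = 3/10·π_0 + 1/5·π_1 + 1/5·π_2 + 1/5·π_3
  π_1 = 1/5·π_0 + 1/5·π_1 + 1/5·π_2 + 3/10·π_3
  π_2 = 2/5·π_0 + 2/5·π_1 + 3/10·π_2 + 3/10·π_3
  normalize: π_0 + π_1 + π_2 + π_3 = 1
Solving the linear system gives exactly π = [2/9, 221/999, 344/999, 212/999].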